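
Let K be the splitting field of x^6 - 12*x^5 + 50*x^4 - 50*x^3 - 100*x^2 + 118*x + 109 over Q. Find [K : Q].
36

The degree of the splitting field over Q equals the order of the Galois group, so first determine the group. The polynomial f is an irreducible sextic over Q, so G = Gal(f/Q) is one of the 16 transitive subgroups 6T1, ..., 6T16 of S_6. The discriminant of f is 38875225000000 = 6235000^2, a perfect square, so G is contained in A_6. The transitive groups of degree 6 contained in A_6 are: A_4 (6T4, order 12), S_4 (6T7, order 24), (C_3 x C_3) : C_4 (6T10, order 36), PSL(2,5) (6T12, order 60), A_6 (6T15, order 360). By Dedekind's theorem, for a prime p not dividing disc(f) the degrees of the irreducible factors of f mod p form the cycle type of an element of G. Factoring f modulo the 19 such primes p <= 83 (skipping 2, 5, 29, 43, which divide the discriminant), each new pattern first appears at: mod 3: f = (x^2 + 1)(x^4 + x^2 + x + 1), pattern 4+2; mod 11: f = (x^3 + x^2 + 7x + 5)(x^3 + 9x^2 + x + 2), pattern 3+3; mod 19: f = (x + 2)(x + 16)(x^2 + 2x + 18)(x^2 + 6x + 15), pattern 2+2+1+1; mod 61: f = (x + 17)(x + 35)(x + 38)(x^3 + 20x^2 + 10x + 50), pattern 3+1+1+1. No other pattern occurs in this range, so the set of observed cycle types is {4+2, 3+3, 2+2+1+1, 3+1+1+1}. The candidates containing elements of all these cycle types are (C_3 x C_3) : C_4 (6T10) of order 36, A_6 (6T15) of order 360; the others are excluded. The observed types are precisely the cycle types that occur in (C_3 x C_3) : C_4 (6T10) (apart from the identity). Each of the other remaining candidates has further cycle types, and by the Chebotarev density theorem the matching factorization patterns would occur for a proportion of primes equal to their share of the group: A_6 (6T15) additionally contains elements of type 5+1 (144 of its 360 elements, about 40% of primes). None of the 19 primes tested shows any such pattern (for each of these groups the chance of that is below 10^-4), which rules them out. Hence G = (C_3 x C_3) : C_4 (6T10), of order 36. The Galois group (C_3 x C_3) : C_4 (6T10) has order 36, so the splitting field has degree 36 over Q.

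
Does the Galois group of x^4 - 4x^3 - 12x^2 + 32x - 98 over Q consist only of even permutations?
No

The polynomial is irreducible of degree 4 over Q. Its discriminant is -544195584, which is not a perfect square. A Galois group lies in the alternating group exactly when the discriminant is a square in Q, so the Galois group (D_4) is not contained in A_4.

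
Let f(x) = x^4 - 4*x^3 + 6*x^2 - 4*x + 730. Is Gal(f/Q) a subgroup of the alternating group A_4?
The polynomial is irreducible of degree 4 over Q. Its discriminant is 99179645184 = 314928^2, a perfect square. A Galois group lies in the alternating group exactly when the discriminant is a square in Q, so the Galois group (V_4) is contained in A_4.

Yes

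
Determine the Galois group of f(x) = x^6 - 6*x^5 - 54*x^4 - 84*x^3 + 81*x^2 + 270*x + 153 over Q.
6T6: A_4 x C_2

The polynomial f is an irreducible sextic over Q, so G = Gal(f/Q) is one of the 16 transitive subgroups 6T1, ..., 6T16 of S_6. The discriminant of f is -16618406658624, which is not a perfect square, so G is not contained in A_6. The transitive groups of degree 6 not contained in A_6 are: C_6 (6T1, order 6), S_3 (6T2, order 6), D_6 (6T3, order 12), C_3 x S_3 (6T5, order 18), A_4 x C_2 (6T6, order 24), S_4 (6T8, order 24), S_3 x S_3 (6T9, order 36), S_4 x C_2 (6T11, order 48), (S_3 x S_3) : C_2 (6T13, order 72), PGL(2,5) (6T14, order 120), S_6 (6T16, order 720). By Dedekind's theorem, for a prime p not dividing disc(f) the degrees of the irreducible factors of f mod p form the cycle type of an element of G. Factoring f modulo the 33 such primes p <= 149 (skipping 2, 3, which divide the discriminant), each new pattern first appears at: mod 5: f = (x^3 + x^2 + x + 4)(x^3 + 3x^2 + 2x + 2), pattern 3+3; mod 7: f = (x^6 + x^5 + 2x^4 + 4x^2 + 4x + 6), pattern 6; mod 17: f = (x)(x + 3)(x^2 + 9x + 13)(x^2 + 16x + 3), pattern 2+2+1+1; mod 19: f = (x + 6)(x + 9)(x + 11)(x + 18)(x^2 + 7x + 15), pattern 2+1+1+1+1; mod 71: f = (x^2 + 5x + 54)(x^2 + 20x + 22)(x^2 + 40x + 48), pattern 2+2+2. No other pattern occurs in this range, so the set of observed cycle types is {3+3, 6, 2+2+1+1, 2+1+1+1+1, 2+2+2}. The candidates containing elements of all these cycle types are A_4 x C_2 (6T6) of order 24, S_4 x C_2 (6T11) of order 48, (S_3 x S_3) : C_2 (6T13) of order 72, S_6 (6T16) of order 720; the others are excluded. The observed types are precisely the cycle types that occur in A_4 x C_2 (6T6) (apart from the identity). Each of the other remaining candidates has further cycle types, and by the Chebotarev density theorem the matching factorization patterns would occur for a proportion of primes equal to their share of the group: S_4 x C_2 (6T11) additionally contains elements of type 4+2, 4+1+1 (12 of its 48 elements, about 25% of primes); (S_3 x S_3) : C_2 (6T13) additionally contains elements of type 4+2, 3+2+1, 3+1+1+1 (34 of its 72 elements, about 47% of primes); S_6 (6T16) additionally contains elements of type 5+1, 4+2, 4+1+1, 3+2+1, 3+1+1+1 (484 of its 720 elements, about 67% of primes). None of the 33 primes tested shows any such pattern (for each of these groups the chance of that is below 10^-4), which rules them out. Hence G = A_4 x C_2 (6T6), of order 24.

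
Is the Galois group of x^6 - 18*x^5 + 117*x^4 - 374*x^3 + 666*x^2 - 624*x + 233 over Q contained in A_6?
No

The polynomial is irreducible of degree 6 over Q. Its discriminant is -30366624190464, which is not a perfect square. A Galois group lies in the alternating group exactly when the discriminant is a square in Q, so the Galois group (A_4 x C_2) is not contained in A_6.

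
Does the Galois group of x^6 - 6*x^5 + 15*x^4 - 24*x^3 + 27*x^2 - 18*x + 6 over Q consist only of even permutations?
The polynomial is irreducible of degree 6 over Q. Its discriminant is 1259712, which is not a perfect square. A Galois group lies in the alternating group exactly when the discriminant is a square in Q, so the Galois group (D_6) is not contained in A_6.

No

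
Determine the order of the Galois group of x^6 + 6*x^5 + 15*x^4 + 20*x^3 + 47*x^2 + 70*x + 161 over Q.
48

The degree of the splitting field over Q equals the order of the Galois group, so first determine the group. The polynomial f is an irreducible sextic over Q, so G = Gal(f/Q) is one of the 16 transitive subgroups 6T1, ..., 6T16 of S_6. The discriminant of f is -2693803488051200, which is not a perfect square, so G is not contained in A_6. The transitive groups of degree 6 not contained in A_6 are: C_6 (6T1, order 6), S_3 (6T2, order 6), D_6 (6T3, order 12), C_3 x S_3 (6T5, order 18), A_4 x C_2 (6T6, order 24), S_4 (6T8, order 24), S_3 x S_3 (6T9, order 36), S_4 x C_2 (6T11, order 48), (S_3 x S_3) : C_2 (6T13, order 72), PGL(2,5) (6T14, order 120), S_6 (6T16, order 720). By Dedekind's theorem, for a prime p not dividing disc(f) the degrees of the irreducible factors of f mod p form the cycle type of an element of G. Factoring f modulo the 17 such primes p <= 71 (skipping 2, 5, 7, which divide the discriminant), each new pattern first appears at: mod 3: f = (x^3 + x^2 + x + 2)(x^3 + 2x^2 + 1), pattern 3+3; mod 13: f = (x^6 + 6x^5 + 2x^4 + 7x^3 + 8x^2 + 5x + 5), pattern 6; mod 19: f = (x^2 + 2x + 2)(x^4 + 4x^3 + 5x^2 + 2x + 14), pattern 4+2; mod 23: f = (x)(x + 2)(x^4 + 4x^3 + 7x^2 + 6x + 12), pattern 4+1+1; mod 53: f = (x^2 + 2x + 22)(x^2 + 24x + 16)(x^2 + 33x + 25), pattern 2+2+2; mod 59: f = (x + 9)(x + 52)(x^2 + 12x + 34)(x^2 + 51x + 14), pattern 2+2+1+1; mod 71: f = (x + 17)(x + 23)(x + 50)(x + 56)(x^2 + 2x + 31), pattern 2+1+1+1+1. No other pattern occurs in this range, so the set of observed cycle types is {3+3, 6, 4+2, 4+1+1, 2+2+2, 2+2+1+1, 2+1+1+1+1}. The candidates containing elements of all these cycle types are S_4 x C_2 (6T11) of order 48, S_6 (6T16) of order 720; the others are excluded. The observed types are precisely the cycle types that occur in S_4 x C_2 (6T11) (apart from the identity). Each of the other remaining candidates has further cycle types, and by the Chebotarev density theorem the matching factorization patterns would occur for a proportion of primes equal to their share of the group: S_6 (6T16) additionally contains elements of type 5+1, 3+2+1, 3+1+1+1 (304 of its 720 elements, about 42% of primes). None of the 17 primes tested shows any such pattern (for each of these groups the chance of that is below 10^-4), which rules them out. Hence G = S_4 x C_2 (6T11), of order 48. The Galois group S_4 x C_2 (6T11) has order 48, so the splitting field has degree 48 over Q.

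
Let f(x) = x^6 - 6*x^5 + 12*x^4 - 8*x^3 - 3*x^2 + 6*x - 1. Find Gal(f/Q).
6T6: A_4 x C_2

The polynomial f is an irreducible sextic over Q, so G = Gal(f/Q) is one of the 16 transitive subgroups 6T1, ..., 6T16 of S_6. The discriminant of f is -419904, which is not a perfect square, so G is not contained in A_6. The transitive groups of degree 6 not contained in A_6 are: C_6 (6T1, order 6), S_3 (6T2, order 6), D_6 (6T3, order 12), C_3 x S_3 (6T5, order 18), A_4 x C_2 (6T6, order 24), S_4 (6T8, order 24), S_3 x S_3 (6T9, order 36), S_4 x C_2 (6T11, order 48), (S_3 x S_3) : C_2 (6T13, order 72), PGL(2,5) (6T14, order 120), S_6 (6T16, order 720). By Dedekind's theorem, for a prime p not dividing disc(f) the degrees of the irreducible factors of f mod p form the cycle type of an element of G. Factoring f modulo the 33 such primes p <= 149 (skipping 2, 3, which divide the discriminant), each new pattern first appears at: mod 5: f = (x^3 + x^2 + 4x + 1)(x^3 + 3x^2 + 4), pattern 3+3; mod 7: f = (x^6 + x^5 + 5x^4 + 6x^3 + 4x^2 + 6x + 6), pattern 6; mod 17: f = (x + 1)(x + 14)(x^2 + 15x + 7)(x^2 + 15x + 13), pattern 2+2+1+1; mod 19: f = (x + 5)(x + 6)(x + 11)(x + 12)(x^2 + 17x + 7), pattern 2+1+1+1+1; mod 71: f = (x^2 + 69x + 41)(x^2 + 69x + 46)(x^2 + 69x + 55), pattern 2+2+2. No other pattern occurs in this range, so the set of observed cycle types is {3+3, 6, 2+2+1+1, 2+1+1+1+1, 2+2+2}. The candidates containing elements of all these cycle types are A_4 x C_2 (6T6) of order 24, S_4 x C_2 (6T11) of order 48, (S_3 x S_3) : C_2 (6T13) of order 72, S_6 (6T16) of order 720; the others are excluded. The observed types are precisely the cycle types that occur in A_4 x C_2 (6T6) (apart from the identity). Each of the other remaining candidates has further cycle types, and by the Chebotarev density theorem the matching factorization patterns would occur for a proportion of primes equal to their share of the group: S_4 x C_2 (6T11) additionally contains elements of type 4+2, 4+1+1 (12 of its 48 elements, about 25% of primes); (S_3 x S_3) : C_2 (6T13) additionally contains elements of type 4+2, 3+2+1, 3+1+1+1 (34 of its 72 elements, about 47% of primes); S_6 (6T16) additionally contains elements of type 5+1, 4+2, 4+1+1, 3+2+1, 3+1+1+1 (484 of its 720 elements, about 67% of primes). None of the 33 primes tested shows any such pattern (for each of these groups the chance of that is below 10^-4), which rules them out. Hence G = A_4 x C_2 (6T6), of order 24.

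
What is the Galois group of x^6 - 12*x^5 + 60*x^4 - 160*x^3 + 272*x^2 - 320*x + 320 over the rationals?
S_4 x C_2 (also written S4xC2)

The polynomial f is an irreducible sextic over Q, so G = Gal(f/Q) is one of the 16 transitive subgroups 6T1, ..., 6T16 of S_6. The discriminant of f is -2693803488051200, which is not a perfect square, so G is not contained in A_6. The transitive groups of degree 6 not contained in A_6 are: C_6 (6T1, order 6), S_3 (6T2, order 6), D_6 (6T3, order 12), C_3 x S_3 (6T5, order 18), A_4 x C_2 (6T6, order 24), S_4 (6T8, order 24), S_3 x S_3 (6T9, order 36), S_4 x C_2 (6T11, order 48), (S_3 x S_3) : C_2 (6T13, order 72), PGL(2,5) (6T14, order 120), S_6 (6T16, order 720). By Dedekind's theorem, for a prime p not dividing disc(f) the degrees of the irreducible factors of f mod p form the cycle type of an element of G. Factoring f modulo the 17 such primes p <= 71 (skipping 2, 5, 7, which divide the discriminant), each new pattern first appears at: mod 3: f = (x^3 + x^2 + x + 2)(x^3 + 2x^2 + 1), pattern 3+3; mod 13: f = (x^6 + x^5 + 8x^4 + 9x^3 + 12x^2 + 5x + 8), pattern 6; mod 19: f = (x^2 + 15x + 5)(x^4 + 11x^3 + 4x^2 + 10x + 7), pattern 4+2; mod 23: f = (x + 20)(x + 22)(x^4 + 15x^3 + 2x^2 + 10x + 7), pattern 4+1+1; mod 53: f = (x^2 + 18x + 6)(x^2 + 27x + 41)(x^2 + 49x + 25), pattern 2+2+2; mod 59: f = (x + 6)(x + 49)(x^2 + 6x + 7)(x^2 + 45x + 47), pattern 2+2+1+1; mod 71: f = (x + 14)(x + 20)(x + 47)(x + 53)(x^2 + 67x + 34), pattern 2+1+1+1+1. No other pattern occurs in this range, so the set of observed cycle types is {3+3, 6, 4+2, 4+1+1, 2+2+2, 2+2+1+1, 2+1+1+1+1}. The candidates containing elements of all these cycle types are S_4 x C_2 (6T11) of order 48, S_6 (6T16) of order 720; the others are excluded. The observed types are precisely the cycle types that occur in S_4 x C_2 (6T11) (apart from the identity). Each of the other remaining candidates has further cycle types, and by the Chebotarev density theorem the matching factorization patterns would occur for a proportion of primes equal to their share of the group: S_6 (6T16) additionally contains elements of type 5+1, 3+2+1, 3+1+1+1 (304 of its 720 elements, about 42% of primes). None of the 17 primes tested shows any such pattern (for each of these groups the chance of that is below 10^-4), which rules them out. Hence G = S_4 x C_2 (6T11), of order 48.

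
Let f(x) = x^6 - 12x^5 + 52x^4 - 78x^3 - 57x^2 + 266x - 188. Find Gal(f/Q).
The polynomial f is an irreducible sextic over Q, so G = Gal(f/Q) is one of the 16 transitive subgroups 6T1, ..., 6T16 of S_6. The discriminant of f is 454513278976 = 674176^2, a perfect square, so G is contained in A_6. The transitive groups of degree 6 contained in A_6 are: A_4 (6T4, order 12), S_4 (6T7, order 24), (C_3 x C_3) : C_4 (6T10, order 36), PSL(2,5) (6T12, order 60), A_6 (6T15, order 360). By Dedekind's theorem, for a prime p not dividing disc(f) the degrees of the irreducible factors of f mod p form the cycle type of an element of G. Factoring f modulo the 79 such primes p <= 421 (skipping 2, 23, 229, which divide the discriminant), each new pattern first appears at: mod 3: f = (x^3 + x^2 + 2x + 1)(x^3 + 2x^2 + 1), pattern 3+3; mod 7: f = (x^2 + 2x + 5)(x^4 + 5x^2 + 3x + 3), pattern 4+2; mod 29: f = (x + 10)(x + 18)(x^2 + 21x + 28)(x^2 + 26x + 12), pattern 2+2+1+1; mod 193: f = (x + 55)(x + 62)(x + 82)(x + 95)(x + 127)(x + 146), pattern 1+1+1+1+1+1. No other pattern occurs in this range, so the set of observed cycle types is {3+3, 4+2, 2+2+1+1, 1+1+1+1+1+1}. The candidates containing elements of all these cycle types are S_4 (6T7) of order 24, (C_3 x C_3) : C_4 (6T10) of order 36, A_6 (6T15) of order 360; the others are excluded. The observed types are precisely the cycle types that occur in S_4 (6T7). Each of the other remaining candidates has further cycle types, and by the Chebotarev density theorem the matching factorization patterns would occur for a proportion of primes equal to their share of the group: (C_3 x C_3) : C_4 (6T10) additionally contains elements of type 3+1+1+1 (4 of its 36 elements, about 11% of primes); A_6 (6T15) additionally contains elements of type 5+1, 3+1+1+1 (184 of its 360 elements, about 51% of primes). None of the 79 primes tested shows any such pattern (for each of these groups the chance of that is below 10^-4), which rules them out. Hence G = S_4 (6T7), of order 24.

S_4 (also written S4+)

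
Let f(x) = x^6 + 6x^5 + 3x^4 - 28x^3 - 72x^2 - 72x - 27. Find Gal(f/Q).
A_4

The polynomial f is an irreducible sextic over Q, so G = Gal(f/Q) is one of the 16 transitive subgroups 6T1, ..., 6T16 of S_6. The discriminant of f is 81663349824 = 285768^2, a perfect square, so G is contained in A_6. The transitive groups of degree 6 contained in A_6 are: A_4 (6T4, order 12), S_4 (6T7, order 24), (C_3 x C_3) : C_4 (6T10, order 36), PSL(2,5) (6T12, order 60), A_6 (6T15, order 360). By Dedekind's theorem, for a prime p not dividing disc(f) the degrees of the irreducible factors of f mod p form the cycle type of an element of G. Factoring f modulo the 33 such primes p <= 151 (skipping 2, 3, 7, which divide the discriminant), each new pattern first appears at: mod 5: f = (x^3 + 3x + 3)(x^3 + x^2 + 1), pattern 3+3; mod 13: f = (x + 7)(x + 8)(x^2 + 2x + 6)(x^2 + 2x + 7), pattern 2+2+1+1. No other pattern occurs in this range, so the set of observed cycle types is {3+3, 2+2+1+1}. The candidates containing elements of all these cycle types are A_4 (6T4) of order 12, S_4 (6T7) of order 24, (C_3 x C_3) : C_4 (6T10) of order 36, PSL(2,5) (6T12) of order 60, A_6 (6T15) of order 360; the others are excluded. The observed types are precisely the cycle types that occur in A_4 (6T4) (apart from the identity). Each of the other remaining candidates has further cycle types, and by the Chebotarev density theorem the matching factorization patterns would occur for a proportion of primes equal to their share of the group: S_4 (6T7) additionally contains elements of type 4+2 (6 of its 24 elements, about 25% of primes); (C_3 x C_3) : C_4 (6T10) additionally contains elements of type 4+2, 3+1+1+1 (22 of its 36 elements, about 61% of primes); PSL(2,5) (6T12) additionally contains elements of type 5+1 (24 of its 60 elements, about 40% of primes); A_6 (6T15) additionally contains elements of type 5+1, 4+2, 3+1+1+1 (274 of its 360 elements, about 76% of primes). None of the 33 primes tested shows any such pattern (for each of these groups the chance of that is below 10^-4), which rules them out. Hence G = A_4 (6T4), of order 12.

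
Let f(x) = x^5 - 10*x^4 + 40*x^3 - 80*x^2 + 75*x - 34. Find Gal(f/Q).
The polynomial f is an irreducible quintic over Q, so G = Gal(f/Q) is a transitive subgroup of S_5: one of C_5 (5T1, order 5), D_5 (5T2, order 10), F_20 (5T3, order 20), A_5 (5T4, order 60) or S_5 (5T5, order 120). The discriminant of f is 64000000 = 8000^2, a perfect square, so G is contained in A_5. The transitive groups of degree 5 contained in A_5 are: C_5 (5T1, order 5), D_5 (5T2, order 10), A_5 (5T4, order 60). By Dedekind's theorem, for a prime p not dividing disc(f) the degrees of the irreducible factors of f mod p form the cycle type of an element of G. Factoring f modulo the 23 such primes p <= 97 (skipping 2, 5, which divide the discriminant), each new pattern first appears at: mod 3: f = (x + 1)(x^2 + 1)(x^2 + x + 2), pattern 2+2+1; mod 7: f = (x^5 + 4x^4 + 5x^3 + 4x^2 + 5x + 1), pattern 5. No other pattern occurs in this range, so the set of observed cycle types is {2+2+1, 5}. The candidates containing elements of all these cycle types are D_5 (5T2) of order 10, A_5 (5T4) of order 60; the others are excluded. The observed types are precisely the cycle types that occur in D_5 (5T2) (apart from the identity). Each of the other remaining candidates has further cycle types, and by the Chebotarev density theorem the matching factorization patterns would occur for a proportion of primes equal to their share of the group: A_5 (5T4) additionally contains elements of type 3+1+1 (20 of its 60 elements, about 33% of primes). None of the 23 primes tested shows any such pattern (for each of these groups the chance of that is below 10^-4), which rules them out. Hence G = D_5 (5T2), of order 10.

D_5 (also written D5)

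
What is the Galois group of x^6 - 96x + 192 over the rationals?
The polynomial f is an irreducible sextic over Q, so G = Gal(f/Q) is one of the 16 transitive subgroups 6T1, ..., 6T16 of S_6. The discriminant of f is -9727331052552192, which is not a perfect square, so G is not contained in A_6. The transitive groups of degree 6 not contained in A_6 are: C_6 (6T1, order 6), S_3 (6T2, order 6), D_6 (6T3, order 12), C_3 x S_3 (6T5, order 18), A_4 x C_2 (6T6, order 24), S_4 (6T8, order 24), S_3 x S_3 (6T9, order 36), S_4 x C_2 (6T11, order 48), (S_3 x S_3) : C_2 (6T13, order 72), PGL(2,5) (6T14, order 120), S_6 (6T16, order 720). By Dedekind's theorem, for a prime p not dividing disc(f) the degrees of the irreducible factors of f mod p form the cycle type of an element of G. Factoring f modulo the 27 such primes p <= 127 (skipping 2, 3, 17, 43, which divide the discriminant), each new pattern first appears at: mod 5: f = (x^6 + 4x + 2), pattern 6; mod 7: f = (x + 2)(x^2 + x + 3)(x^3 + 4x^2 + 4x + 4), pattern 3+2+1; mod 11: f = (x^2 + 7x + 8)(x^4 + 4x^3 + 8x^2 + 2), pattern 4+2; mod 13: f = (x + 3)(x + 6)(x^2 + 6x + 11)(x^2 + 11x + 12), pattern 2+2+1+1; mod 61: f = (x + 19)(x + 41)(x + 53)(x + 57)(x^2 + 13x + 17), pattern 2+1+1+1+1; mod 97: f = (x + 73)(x + 77)(x + 96)(x^3 + 45x^2 + 46x + 19), pattern 3+1+1+1; mod 113: f = (x^2 + 23x + 81)(x^2 + 98x + 62)(x^2 + 105x + 40), pattern 2+2+2; mod 127: f = (x^3 + 49x^2 + 72x + 41)(x^3 + 78x^2 + 43x + 110), pattern 3+3. No other pattern occurs in this range, so the set of observed cycle types is {6, 3+2+1, 4+2, 2+2+1+1, 2+1+1+1+1, 3+1+1+1, 2+2+2, 3+3}. The candidates containing elements of all these cycle types are (S_3 x S_3) : C_2 (6T13) of order 72, S_6 (6T16) of order 720; the others are excluded. The observed types are precisely the cycle types that occur in (S_3 x S_3) : C_2 (6T13) (apart from the identity). Each of the other remaining candidates has further cycle types, and by the Chebotarev density theorem the matching factorization patterns would occur for a proportion of primes equal to their share of the group: S_6 (6T16) additionally contains elements of type 5+1, 4+1+1 (234 of its 720 elements, about 32% of primes). None of the 27 primes tested shows any such pattern (for each of these groups the chance of that is below 10^-4), which rules them out. Hence G = (S_3 x S_3) : C_2 (6T13), of order 72.

(S_3 x S_3) : C_2, the group 6T13 of order 72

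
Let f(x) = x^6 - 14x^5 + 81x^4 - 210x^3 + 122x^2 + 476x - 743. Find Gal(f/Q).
The polynomial f is an irreducible sextic over Q, so G = Gal(f/Q) is one of the 16 transitive subgroups 6T1, ..., 6T16 of S_6. The discriminant of f is 1728393484898304 = 41573952^2, a perfect square, so G is contained in A_6. The transitive groups of degree 6 contained in A_6 are: A_4 (6T4, order 12), S_4 (6T7, order 24), (C_3 x C_3) : C_4 (6T10, order 36), PSL(2,5) (6T12, order 60), A_6 (6T15, order 360). By Dedekind's theorem, for a prime p not dividing disc(f) the degrees of the irreducible factors of f mod p form the cycle type of an element of G. Factoring f modulo the 33 such primes p <= 151 (skipping 2, 3, 7, which divide the discriminant), each new pattern first appears at: mod 5: f = (x^3 + 3x + 3)(x^3 + x^2 + 3x + 4), pattern 3+3; mod 13: f = (x + 7)(x + 9)(x^2 + 10x + 10)(x^2 + 12x + 4), pattern 2+2+1+1. No other pattern occurs in this range, so the set of observed cycle types is {3+3, 2+2+1+1}. The candidates containing elements of all these cycle types are A_4 (6T4) of order 12, S_4 (6T7) of order 24, (C_3 x C_3) : C_4 (6T10) of order 36, PSL(2,5) (6T12) of order 60, A_6 (6T15) of order 360; the others are excluded. The observed types are precisely the cycle types that occur in A_4 (6T4) (apart from the identity). Each of the other remaining candidates has further cycle types, and by the Chebotarev density theorem the matching factorization patterns would occur for a proportion of primes equal to their share of the group: S_4 (6T7) additionally contains elements of type 4+2 (6 of its 24 elements, about 25% of primes); (C_3 x C_3) : C_4 (6T10) additionally contains elements of type 4+2, 3+1+1+1 (22 of its 36 elements, about 61% of primes); PSL(2,5) (6T12) additionally contains elements of type 5+1 (24 of its 60 elements, about 40% of primes); A_6 (6T15) additionally contains elements of type 5+1, 4+2, 3+1+1+1 (274 of its 360 elements, about 76% of primes). None of the 33 primes tested shows any such pattern (for each of these groups the chance of that is below 10^-4), which rules them out. Hence G = A_4 (6T4), of order 12.

A_4, A_4 acting on 6 points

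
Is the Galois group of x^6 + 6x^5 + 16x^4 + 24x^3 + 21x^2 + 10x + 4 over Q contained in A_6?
The polynomial is irreducible of degree 6 over Q. Its discriminant is -1722368, which is not a perfect square. A Galois group lies in the alternating group exactly when the discriminant is a square in Q, so the Galois group (S_4 x C_2) is not contained in A_6.

No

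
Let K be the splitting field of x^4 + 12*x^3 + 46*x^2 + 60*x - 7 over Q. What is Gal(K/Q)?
D_4 (also written D4)

The polynomial is an irreducible quartic over Q and its discriminant is -4194304, which is not a perfect square, so the Galois group is not contained in A_4. The resolvent cubic y^3 - 46*y^2 + 748*y - 3880 has exactly one rational root, so the Galois group is C_4 or D_4. The quartic remains irreducible over Q(sqrt(disc)), so the group is D_4.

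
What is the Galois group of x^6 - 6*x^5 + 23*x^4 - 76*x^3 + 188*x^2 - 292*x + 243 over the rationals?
S_4 x C_2 (also written S4xC2)

The polynomial f is an irreducible sextic over Q, so G = Gal(f/Q) is one of the 16 transitive subgroups 6T1, ..., 6T16 of S_6. The discriminant of f is -347502390485056, which is not a perfect square, so G is not contained in A_6. The transitive groups of degree 6 not contained in A_6 are: C_6 (6T1, order 6), S_3 (6T2, order 6), D_6 (6T3, order 12), C_3 x S_3 (6T5, order 18), A_4 x C_2 (6T6, order 24), S_4 (6T8, order 24), S_3 x S_3 (6T9, order 36), S_4 x C_2 (6T11, order 48), (S_3 x S_3) : C_2 (6T13, order 72), PGL(2,5) (6T14, order 120), S_6 (6T16, order 720). By Dedekind's theorem, for a prime p not dividing disc(f) the degrees of the irreducible factors of f mod p form the cycle type of an element of G. Factoring f modulo the 17 such primes p <= 67 (skipping 2, 31, which divide the discriminant), each new pattern first appears at: mod 3: f = (x)(x + 2)(x^4 + x^3 + 2x + 1), pattern 4+1+1; mod 5: f = (x^3 + 2x + 4)(x^3 + 4x^2 + x + 2), pattern 3+3; mod 7: f = (x^6 + x^5 + 2x^4 + x^3 + 6x^2 + 2x + 5), pattern 6; mod 11: f = (x^2 + 4x + 8)(x^2 + 6x + 1)(x^2 + 6x + 7), pattern 2+2+2; mod 13: f = (x^2 + 6)(x^4 + 7x^3 + 4x^2 + 12x + 8), pattern 4+2; mod 37: f = (x + 7)(x + 17)(x^2 + 13x + 35)(x^2 + 31x + 1), pattern 2+2+1+1; mod 47: f = (x + 7)(x + 11)(x + 29)(x + 44)(x^2 + 44x + 26), pattern 2+1+1+1+1. No other pattern occurs in this range, so the set of observed cycle types is {4+1+1, 3+3, 6, 2+2+2, 4+2, 2+2+1+1, 2+1+1+1+1}. The candidates containing elements of all these cycle types are S_4 x C_2 (6T11) of order 48, S_6 (6T16) of order 720; the others are excluded. The observed types are precisely the cycle types that occur in S_4 x C_2 (6T11) (apart from the identity). Each of the other remaining candidates has further cycle types, and by the Chebotarev density theorem the matching factorization patterns would occur for a proportion of primes equal to their share of the group: S_6 (6T16) additionally contains elements of type 5+1, 3+2+1, 3+1+1+1 (304 of its 720 elements, about 42% of primes). None of the 17 primes tested shows any such pattern (for each of these groups the chance of that is below 10^-4), which rules them out. Hence G = S_4 x C_2 (6T11), of order 48.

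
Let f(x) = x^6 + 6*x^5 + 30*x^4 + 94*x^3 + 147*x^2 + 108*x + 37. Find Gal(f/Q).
PGL(2,5)

The polynomial f is an irreducible sextic over Q, so G = Gal(f/Q) is one of the 16 transitive subgroups 6T1, ..., 6T16 of S_6. The discriminant of f is -5217636731328, which is not a perfect square, so G is not contained in A_6. The transitive groups of degree 6 not contained in A_6 are: C_6 (6T1, order 6), S_3 (6T2, order 6), D_6 (6T3, order 12), C_3 x S_3 (6T5, order 18), A_4 x C_2 (6T6, order 24), S_4 (6T8, order 24), S_3 x S_3 (6T9, order 36), S_4 x C_2 (6T11, order 48), (S_3 x S_3) : C_2 (6T13, order 72), PGL(2,5) (6T14, order 120), S_6 (6T16, order 720). By Dedekind's theorem, for a prime p not dividing disc(f) the degrees of the irreducible factors of f mod p form the cycle type of an element of G. Factoring f modulo the 21 such primes p <= 89 (skipping 2, 3, 7, which divide the discriminant), each new pattern first appears at: mod 5: f = (x^6 + x^5 + 4x^3 + 2x^2 + 3x + 2), pattern 6; mod 11: f = (x + 4)(x^5 + 2x^4 + 6x^2 + 2x + 1), pattern 5+1; mod 13: f = (x + 4)(x + 6)(x^4 + 9x^3 + 7x^2 + 3x + 1), pattern 4+1+1; mod 23: f = (x + 12)(x + 14)(x^2 + 7x + 3)(x^2 + 19x + 16), pattern 2+2+1+1; mod 43: f = (x^3 + 8x^2 + x + 28)(x^3 + 41x^2 + 2x + 9), pattern 3+3; mod 61: f = (x^2 + 7x + 40)(x^2 + 18x + 14)(x^2 + 42x + 20), pattern 2+2+2. No other pattern occurs in this range, so the set of observed cycle types is {6, 5+1, 4+1+1, 2+2+1+1, 3+3, 2+2+2}. The candidates containing elements of all these cycle types are PGL(2,5) (6T14) of order 120, S_6 (6T16) of order 720; the others are excluded. The observed types are precisely the cycle types that occur in PGL(2,5) (6T14) (apart from the identity). Each of the other remaining candidates has further cycle types, and by the Chebotarev density theorem the matching factorization patterns would occur for a proportion of primes equal to their share of the group: S_6 (6T16) additionally contains elements of type 4+2, 3+2+1, 3+1+1+1, 2+1+1+1+1 (265 of its 720 elements, about 37% of primes). None of the 21 primes tested shows any such pattern (for each of these groups the chance of that is below 10^-4), which rules them out. Hence G = PGL(2,5) (6T14), of order 120.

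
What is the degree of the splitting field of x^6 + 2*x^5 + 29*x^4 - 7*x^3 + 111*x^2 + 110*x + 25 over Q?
The degree of the splitting field over Q equals the order of the Galois group, so first determine the group. The polynomial f is an irreducible sextic over Q, so G = Gal(f/Q) is one of the 16 transitive subgroups 6T1, ..., 6T16 of S_6. The discriminant of f is 3631945556640625 = 60265625^2, a perfect square, so G is contained in A_6. The transitive groups of degree 6 contained in A_6 are: A_4 (6T4, order 12), S_4 (6T7, order 24), (C_3 x C_3) : C_4 (6T10, order 36), PSL(2,5) (6T12, order 60), A_6 (6T15, order 360). By Dedekind's theorem, for a prime p not dividing disc(f) the degrees of the irreducible factors of f mod p form the cycle type of an element of G. Factoring f modulo the 19 such primes p <= 83 (skipping 5, 7, 19, 29, which divide the discriminant), each new pattern first appears at: mod 2: f = (x^2 + x + 1)(x^4 + x^3 + x^2 + x + 1), pattern 4+2; mod 11: f = (x^3 + 5x^2 + 1)(x^3 + 8x^2 + 3), pattern 3+3; mod 59: f = (x + 11)(x + 14)(x^2 + 41x + 23)(x^2 + 54x + 42), pattern 2+2+1+1; mod 61: f = (x + 1)(x + 39)(x + 48)(x^3 + 36x^2 + 26x + 34), pattern 3+1+1+1. No other pattern occurs in this range, so the set of observed cycle types is {4+2, 3+3, 2+2+1+1, 3+1+1+1}. The candidates containing elements of all these cycle types are (C_3 x C_3) : C_4 (6T10) of order 36, A_6 (6T15) of order 360; the others are excluded. The observed types are precisely the cycle types that occur in (C_3 x C_3) : C_4 (6T10) (apart from the identity). Each of the other remaining candidates has further cycle types, and by the Chebotarev density theorem the matching factorization patterns would occur for a proportion of primes equal to their share of the group: A_6 (6T15) additionally contains elements of type 5+1 (144 of its 360 elements, about 40% of primes). None of the 19 primes tested shows any such pattern (for each of these groups the chance of that is below 10^-4), which rules them out. Hence G = (C_3 x C_3) : C_4 (6T10), of order 36. The Galois group (C_3 x C_3) : C_4 (6T10) has order 36, so the splitting field has degree 36 over Q.

36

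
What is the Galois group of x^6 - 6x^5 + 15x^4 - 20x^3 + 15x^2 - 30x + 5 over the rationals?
The polynomial f is an irreducible sextic over Q, so G = Gal(f/Q) is one of the 16 transitive subgroups 6T1, ..., 6T16 of S_6. The discriminant of f is 746496000000 = 864000^2, a perfect square, so G is contained in A_6. The transitive groups of degree 6 contained in A_6 are: A_4 (6T4, order 12), S_4 (6T7, order 24), (C_3 x C_3) : C_4 (6T10, order 36), PSL(2,5) (6T12, order 60), A_6 (6T15, order 360). By Dedekind's theorem, for a prime p not dividing disc(f) the degrees of the irreducible factors of f mod p form the cycle type of an element of G. Factoring f modulo the 6 such primes p <= 23 (skipping 2, 3, 5, which divide the discriminant), each new pattern first appears at: mod 7: f = (x + 3)(x^5 + 5x^4 + x^2 + 5x + 4), pattern 5+1; mod 23: f = (x + 1)(x + 10)(x + 15)(x^3 + 14x^2 + 5x + 10), pattern 3+1+1+1. No other pattern occurs in this range, so the set of observed cycle types is {5+1, 3+1+1+1}. Among the candidates above, the only group containing elements of all these cycle types is A_6 (6T15) — each of A_4 (6T4), S_4 (6T7), (C_3 x C_3) : C_4 (6T10), PSL(2,5) (6T12) lacks at least one of them. Hence G = A_6 (6T15), of order 360.

6T15: A_6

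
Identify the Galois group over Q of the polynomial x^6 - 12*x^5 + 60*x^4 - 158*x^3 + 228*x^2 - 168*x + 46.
S_3 x S_3 (order 36)

The polynomial f is an irreducible sextic over Q, so G = Gal(f/Q) is one of the 16 transitive subgroups 6T1, ..., 6T16 of S_6. The discriminant of f is 5038848, which is not a perfect square, so G is not contained in A_6. The transitive groups of degree 6 not contained in A_6 are: C_6 (6T1, order 6), S_3 (6T2, order 6), D_6 (6T3, order 12), C_3 x S_3 (6T5, order 18), A_4 x C_2 (6T6, order 24), S_4 (6T8, order 24), S_3 x S_3 (6T9, order 36), S_4 x C_2 (6T11, order 48), (S_3 x S_3) : C_2 (6T13, order 72), PGL(2,5) (6T14, order 120), S_6 (6T16, order 720). By Dedekind's theorem, for a prime p not dividing disc(f) the degrees of the irreducible factors of f mod p form the cycle type of an element of G. Factoring f modulo the 23 such primes p <= 97 (skipping 2, 3, which divide the discriminant), each new pattern first appears at: mod 5: f = (x^6 + 3x^5 + 2x^3 + 3x^2 + 2x + 1), pattern 6; mod 11: f = (x + 4)(x + 6)(x^2 + x + 8)(x^2 + 10x + 7), pattern 2+2+1+1; mod 13: f = (x + 5)(x + 6)(x + 9)(x^3 + 7x^2 + 12x + 2), pattern 3+1+1+1; mod 31: f = (x^2 + 13x + 28)(x^2 + 18x + 2)(x^2 + 19x + 13), pattern 2+2+2; mod 97: f = (x^3 + 91x^2 + 12x + 3)(x^3 + 91x^2 + 12x + 80), pattern 3+3. No other pattern occurs in this range, so the set of observed cycle types is {6, 2+2+1+1, 3+1+1+1, 2+2+2, 3+3}. The candidates containing elements of all these cycle types are S_3 x S_3 (6T9) of order 36, (S_3 x S_3) : C_2 (6T13) of order 72, S_6 (6T16) of order 720; the others are excluded. The observed types are precisely the cycle types that occur in S_3 x S_3 (6T9) (apart from the identity). Each of the other remaining candidates has further cycle types, and by the Chebotarev density theorem the matching factorization patterns would occur for a proportion of primes equal to their share of the group: (S_3 x S_3) : C_2 (6T13) additionally contains elements of type 4+2, 3+2+1, 2+1+1+1+1 (36 of its 72 elements, about 50% of primes); S_6 (6T16) additionally contains elements of type 5+1, 4+2, 4+1+1, 3+2+1, 2+1+1+1+1 (459 of its 720 elements, about 64% of primes). None of the 23 primes tested shows any such pattern (for each of these groups the chance of that is below 10^-4), which rules them out. Hence G = S_3 x S_3 (6T9), of order 36.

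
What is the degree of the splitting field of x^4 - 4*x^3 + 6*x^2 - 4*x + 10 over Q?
4

The degree of the splitting field over Q equals the order of the Galois group, so first determine the group. The polynomial is an irreducible quartic over Q and its discriminant is 186624 = 432^2, a perfect square, so the Galois group is contained in A_4. The resolvent cubic y^3 - 6*y^2 - 24*y + 64 splits completely over Q, which gives the Klein four-group V_4. The Galois group V_4 (4T2) has order 4, so the splitting field has degree 4 over Q.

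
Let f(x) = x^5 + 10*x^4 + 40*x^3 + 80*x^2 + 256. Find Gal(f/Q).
The polynomial f is an irreducible quintic over Q, so G = Gal(f/Q) is a transitive subgroup of S_5: one of C_5 (5T1, order 5), D_5 (5T2, order 10), F_20 (5T3, order 20), A_5 (5T4, order 60) or S_5 (5T5, order 120). The discriminant of f is 67108864000000 = 8192000^2, a perfect square, so G is contained in A_5. The transitive groups of degree 5 contained in A_5 are: C_5 (5T1, order 5), D_5 (5T2, order 10), A_5 (5T4, order 60). By Dedekind's theorem, for a prime p not dividing disc(f) the degrees of the irreducible factors of f mod p form the cycle type of an element of G. Factoring f modulo the 23 such primes p <= 97 (skipping 2, 5, which divide the discriminant), each new pattern first appears at: mod 3: f = (x + 2)(x^2 + 1)(x^2 + 2x + 2), pattern 2+2+1; mod 7: f = (x^5 + 3x^4 + 5x^3 + 3x^2 + 4), pattern 5. No other pattern occurs in this range, so the set of observed cycle types is {2+2+1, 5}. The candidates containing elements of all these cycle types are D_5 (5T2) of order 10, A_5 (5T4) of order 60; the others are excluded. The observed types are precisely the cycle types that occur in D_5 (5T2) (apart from the identity). Each of the other remaining candidates has further cycle types, and by the Chebotarev density theorem the matching factorization patterns would occur for a proportion of primes equal to their share of the group: A_5 (5T4) additionally contains elements of type 3+1+1 (20 of its 60 elements, about 33% of primes). None of the 23 primes tested shows any such pattern (for each of these groups the chance of that is below 10^-4), which rules them out. Hence G = D_5 (5T2), of order 10.

D_5 (order 10)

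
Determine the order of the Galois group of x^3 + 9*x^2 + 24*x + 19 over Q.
The degree of the splitting field over Q equals the order of the Galois group, so first determine the group. The polynomial is an irreducible cubic over Q and its discriminant is 81 = 9^2, a perfect square. For an irreducible cubic, a square discriminant forces the Galois group to be A_3, the cyclic group of order 3. The Galois group C_3 (3T1) has order 3, so the splitting field has degree 3 over Q.

3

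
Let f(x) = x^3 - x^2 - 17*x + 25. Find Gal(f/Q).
The polynomial is an irreducible cubic over Q and its discriminant is 10816 = 104^2, a perfect square. For an irreducible cubic, a square discriminant forces the Galois group to be A_3, the cyclic group of order 3.

C_3 (order 3)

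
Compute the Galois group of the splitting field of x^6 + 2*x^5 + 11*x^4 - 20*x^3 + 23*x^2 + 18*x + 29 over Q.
The polynomial f is an irreducible sextic over Q, so G = Gal(f/Q) is one of the 16 transitive subgroups 6T1, ..., 6T16 of S_6. The discriminant of f is -1154968245501952, which is not a perfect square, so G is not contained in A_6. The transitive groups of degree 6 not contained in A_6 are: C_6 (6T1, order 6), S_3 (6T2, order 6), D_6 (6T3, order 12), C_3 x S_3 (6T5, order 18), A_4 x C_2 (6T6, order 24), S_4 (6T8, order 24), S_3 x S_3 (6T9, order 36), S_4 x C_2 (6T11, order 48), (S_3 x S_3) : C_2 (6T13, order 72), PGL(2,5) (6T14, order 120), S_6 (6T16, order 720). By Dedekind's theorem, for a prime p not dividing disc(f) the degrees of the irreducible factors of f mod p form the cycle type of an element of G. Factoring f modulo the 37 such primes p <= 167 (skipping 2, 7, which divide the discriminant), each new pattern first appears at: mod 3: f = (x^6 + 2x^5 + 2x^4 + x^3 + 2x^2 + 2), pattern 6; mod 11: f = (x^3 + 5x^2 + 2x + 6)(x^3 + 8x^2 + 2x + 3), pattern 3+3; mod 13: f = (x^2 + 6x + 2)(x^2 + 10x + 5)(x^2 + 12x + 12), pattern 2+2+2; mod 29: f = (x)(x + 3)(x + 12)(x + 23)(x + 25)(x + 26), pattern 1+1+1+1+1+1. No other pattern occurs in this range, so the set of observed cycle types is {6, 3+3, 2+2+2, 1+1+1+1+1+1}. The candidates containing elements of all these cycle types are C_6 (6T1) of order 6, D_6 (6T3) of order 12, C_3 x S_3 (6T5) of order 18, A_4 x C_2 (6T6) of order 24, S_3 x S_3 (6T9) of order 36, S_4 x C_2 (6T11) of order 48, (S_3 x S_3) : C_2 (6T13) of order 72, PGL(2,5) (6T14) of order 120, S_6 (6T16) of order 720; the others are excluded. The observed types are precisely the cycle types that occur in C_6 (6T1). Each of the other remaining candidates has further cycle types, and by the Chebotarev density theorem the matching factorization patterns would occur for a proportion of primes equal to their share of the group: D_6 (6T3) additionally contains elements of type 2+2+1+1 (3 of its 12 elements, about 25% of primes); C_3 x S_3 (6T5) additionally contains elements of type 3+1+1+1 (4 of its 18 elements, about 22% of primes); A_4 x C_2 (6T6) additionally contains elements of type 2+2+1+1, 2+1+1+1+1 (6 of its 24 elements, about 25% of primes); S_3 x S_3 (6T9) additionally contains elements of type 3+1+1+1, 2+2+1+1 (13 of its 36 elements, about 36% of primes); S_4 x C_2 (6T11) additionally contains elements of type 4+2, 4+1+1, 2+2+1+1, 2+1+1+1+1 (24 of its 48 elements, about 50% of primes); (S_3 x S_3) : C_2 (6T13) additionally contains elements of type 4+2, 3+2+1, 3+1+1+1, 2+2+1+1, 2+1+1+1+1 (49 of its 72 elements, about 68% of primes); PGL(2,5) (6T14) additionally contains elements of type 5+1, 4+1+1, 2+2+1+1 (69 of its 120 elements, about 58% of primes); S_6 (6T16) additionally contains elements of type 5+1, 4+2, 4+1+1, 3+2+1, 3+1+1+1, 2+2+1+1, 2+1+1+1+1 (544 of its 720 elements, about 76% of primes). None of the 37 primes tested shows any such pattern (for each of these groups the chance of that is below 10^-4), which rules them out. Hence G = C_6 (6T1), of order 6.

C_6 (also written C6)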